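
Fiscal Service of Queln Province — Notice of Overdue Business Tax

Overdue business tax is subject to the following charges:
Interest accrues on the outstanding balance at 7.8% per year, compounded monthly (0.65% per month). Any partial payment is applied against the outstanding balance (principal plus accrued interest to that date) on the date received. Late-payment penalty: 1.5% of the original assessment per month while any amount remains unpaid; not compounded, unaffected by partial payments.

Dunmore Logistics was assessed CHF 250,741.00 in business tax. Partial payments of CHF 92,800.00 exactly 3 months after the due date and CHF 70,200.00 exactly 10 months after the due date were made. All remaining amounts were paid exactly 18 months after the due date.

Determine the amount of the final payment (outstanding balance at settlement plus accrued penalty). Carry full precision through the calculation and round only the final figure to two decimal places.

CHF 173,250.16

Balance at month 3: CHF 250,741.0000 × (1 + 0.0065)^3 = CHF 255,662.2998…
After CHF 92,800.00 payment: CHF 255,662.2998… − CHF 92,800.00 = CHF 162,862.2998…
Balance at month 10: CHF 162,862.2998… × (1 + 0.0065)^7 = CHF 170,418.6096…
After CHF 70,200.00 payment: CHF 170,418.6096… − CHF 70,200.00 = CHF 100,218.6096…
Balance at month 18: CHF 100,218.6096… × (1 + 0.0065)^8 = CHF 105,550.0898…
Penalty: 18 × 1.5% × CHF 250,741.00 = CHF 67,700.07
Final settlement = outstanding balance + penalty = CHF 105,550.0898… + CHF 67,700.07 = CHF 173,250.16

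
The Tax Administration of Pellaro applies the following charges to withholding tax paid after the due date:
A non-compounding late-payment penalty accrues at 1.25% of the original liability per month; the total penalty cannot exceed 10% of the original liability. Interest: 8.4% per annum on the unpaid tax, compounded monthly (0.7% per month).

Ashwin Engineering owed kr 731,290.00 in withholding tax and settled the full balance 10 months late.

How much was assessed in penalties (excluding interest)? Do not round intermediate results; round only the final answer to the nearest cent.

kr 73,129.00

Penalty (uncapped): 10 × 1.25% × kr 731,290.00 = kr 91,411.25; cap = 10% × kr 731,290.00 = kr 73,129.00 → penalty = kr 73,129.00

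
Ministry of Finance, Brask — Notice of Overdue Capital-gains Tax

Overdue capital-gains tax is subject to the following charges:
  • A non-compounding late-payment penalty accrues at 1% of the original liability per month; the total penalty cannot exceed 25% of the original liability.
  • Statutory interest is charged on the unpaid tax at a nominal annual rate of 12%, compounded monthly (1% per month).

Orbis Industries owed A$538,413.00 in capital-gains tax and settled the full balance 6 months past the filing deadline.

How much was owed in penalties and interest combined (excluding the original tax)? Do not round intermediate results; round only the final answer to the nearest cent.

Penalty: 6 × 1% × A$538,413.00 = A$32,304.78 (below the 25% cap of A$134,603.25)
Interest: A$538,413.00 × ((1 + 0.01)^6 − 1) = A$538,413.00 × 0.0615202… = A$33,123.2488…
Penalties + interest = A$32,304.7800 + A$33,123.2488… = A$65,428.03

A$65,428.03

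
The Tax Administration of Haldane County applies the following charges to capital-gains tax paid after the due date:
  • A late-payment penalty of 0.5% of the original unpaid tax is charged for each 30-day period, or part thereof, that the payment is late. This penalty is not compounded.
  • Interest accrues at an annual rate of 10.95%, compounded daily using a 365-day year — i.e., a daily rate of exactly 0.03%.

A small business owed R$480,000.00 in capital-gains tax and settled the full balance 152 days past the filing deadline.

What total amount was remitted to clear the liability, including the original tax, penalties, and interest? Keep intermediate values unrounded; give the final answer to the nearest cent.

R$516,791.28

Penalty periods: ⌈152/30⌉ = 6; penalty = 6 × 0.5% × R$480,000.00 = R$14,400.00
Interest: R$480,000.00 × ((1 + 0.0003)^152 − 1) = R$480,000.00 × 0.04664851… = R$22,391.2835…
Total = R$480,000.00 + R$14,400.0000 + R$22,391.2835… = R$516,791.28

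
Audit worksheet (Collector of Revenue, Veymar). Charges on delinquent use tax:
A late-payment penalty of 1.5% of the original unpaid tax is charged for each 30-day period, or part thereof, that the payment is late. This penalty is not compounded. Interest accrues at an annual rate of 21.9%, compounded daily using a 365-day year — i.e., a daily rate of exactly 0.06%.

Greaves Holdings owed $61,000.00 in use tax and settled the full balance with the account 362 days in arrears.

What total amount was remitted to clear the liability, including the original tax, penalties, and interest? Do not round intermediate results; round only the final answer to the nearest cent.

Penalty periods: ⌈362/30⌉ = 13; penalty = 13 × 1.5% × $61,000.00 = $11,895.00
Interest: $61,000.00 × ((1 + 0.0006)^362 − 1) = $61,000.00 × 0.24251166… = $14,793.2115…
Total = $61,000.00 + $11,895.0000 + $14,793.2115… = $87,688.21

$87,688.21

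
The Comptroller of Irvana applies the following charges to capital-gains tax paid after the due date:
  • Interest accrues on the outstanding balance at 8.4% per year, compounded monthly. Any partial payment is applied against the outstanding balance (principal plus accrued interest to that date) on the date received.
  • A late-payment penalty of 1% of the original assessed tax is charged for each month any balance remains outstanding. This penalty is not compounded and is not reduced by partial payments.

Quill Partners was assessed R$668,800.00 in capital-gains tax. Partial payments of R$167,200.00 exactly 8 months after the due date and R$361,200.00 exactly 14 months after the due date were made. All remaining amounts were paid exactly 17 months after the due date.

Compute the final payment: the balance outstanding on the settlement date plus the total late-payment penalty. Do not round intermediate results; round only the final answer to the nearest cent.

Monthly rate = 8.4% ÷ 12 = 0.7%
Balance at month 8: R$668,800.0000 × (1 + 0.007)^8 = R$707,183.3529…
After R$167,200.00 payment: R$707,183.3529… − R$167,200.00 = R$539,983.3529…
Balance at month 14: R$539,983.3529… × (1 + 0.007)^6 = R$563,063.2653…
After R$361,200.00 payment: R$563,063.2653… − R$361,200.00 = R$201,863.2653…
Balance at month 17: R$201,863.2653… × (1 + 0.007)^3 = R$206,132.1370…
Penalty: 17 × 1% × R$668,800.00 = R$113,696.00
Final settlement = outstanding balance + penalty = R$206,132.1370… + R$113,696.00 = R$319,828.14

R$319,828.14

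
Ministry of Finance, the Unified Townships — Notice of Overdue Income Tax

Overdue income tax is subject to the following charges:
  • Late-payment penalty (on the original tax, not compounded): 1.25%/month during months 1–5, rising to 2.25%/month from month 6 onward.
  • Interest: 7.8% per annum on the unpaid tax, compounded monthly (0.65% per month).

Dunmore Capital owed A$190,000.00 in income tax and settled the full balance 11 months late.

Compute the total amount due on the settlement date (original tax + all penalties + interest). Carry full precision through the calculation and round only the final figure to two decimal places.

Penalty, months 1–5: 5 × 1.25% × A$190,000.00 = A$11,875.00
Penalty, months 6–11: 6 × 2.25% × A$190,000.00 = A$25,650.00
Interest: A$190,000.00 × ((1 + 0.0065)^11 − 1) = A$190,000.00 × 0.0738697… = A$14,035.2349…
Total = A$190,000.00 + A$37,525.0000 + A$14,035.2349… = A$241,560.23

A$241,560.23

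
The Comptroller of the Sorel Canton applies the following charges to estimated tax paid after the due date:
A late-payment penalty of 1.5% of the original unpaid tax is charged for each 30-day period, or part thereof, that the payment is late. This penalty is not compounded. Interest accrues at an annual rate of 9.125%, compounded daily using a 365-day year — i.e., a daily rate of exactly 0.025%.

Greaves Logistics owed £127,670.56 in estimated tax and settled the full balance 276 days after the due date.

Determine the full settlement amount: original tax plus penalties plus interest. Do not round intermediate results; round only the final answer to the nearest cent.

£155,940.27

Penalty periods: ⌈276/30⌉ = 10; penalty = 10 × 1.5% × £127,670.56 = £19,150.58…
Interest: £127,670.56 × ((1 + 0.00025)^276 − 1) = £127,670.56 × 0.07142697… = £9,119.1212…
Total = £127,670.56 + £19,150.5840 + £9,119.1212… = £155,940.27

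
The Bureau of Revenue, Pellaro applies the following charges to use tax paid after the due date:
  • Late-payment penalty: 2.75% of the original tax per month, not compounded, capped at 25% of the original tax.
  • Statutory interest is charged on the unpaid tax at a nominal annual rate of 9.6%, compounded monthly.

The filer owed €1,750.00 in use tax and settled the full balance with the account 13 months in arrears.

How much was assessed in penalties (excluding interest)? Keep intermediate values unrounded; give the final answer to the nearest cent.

Penalty (uncapped): 13 × 2.75% × €1,750.00 = €625.63…; cap = 25% × €1,750.00 = €437.50 → penalty = €437.50

€437.50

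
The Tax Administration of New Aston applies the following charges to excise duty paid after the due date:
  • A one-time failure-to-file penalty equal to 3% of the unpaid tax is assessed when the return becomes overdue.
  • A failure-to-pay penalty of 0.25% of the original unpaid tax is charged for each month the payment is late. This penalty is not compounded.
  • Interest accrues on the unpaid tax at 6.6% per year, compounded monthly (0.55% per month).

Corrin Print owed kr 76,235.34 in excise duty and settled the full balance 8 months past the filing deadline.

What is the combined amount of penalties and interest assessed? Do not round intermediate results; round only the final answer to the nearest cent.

kr 7,231.41

Failure-to-file penalty: 3% × kr 76,235.34 = kr 2,287.06…
Failure-to-pay penalty = 0.25% × kr 76,235.34 × 8 mo = kr 1,524.71…
Interest: kr 76,235.34 × ((1 + 0.0055)^8 − 1) = kr 76,235.34 × 0.0448564… = kr 3,419.6415…
Penalties + interest = kr 3,811.7670 + kr 3,419.6415… = kr 7,231.41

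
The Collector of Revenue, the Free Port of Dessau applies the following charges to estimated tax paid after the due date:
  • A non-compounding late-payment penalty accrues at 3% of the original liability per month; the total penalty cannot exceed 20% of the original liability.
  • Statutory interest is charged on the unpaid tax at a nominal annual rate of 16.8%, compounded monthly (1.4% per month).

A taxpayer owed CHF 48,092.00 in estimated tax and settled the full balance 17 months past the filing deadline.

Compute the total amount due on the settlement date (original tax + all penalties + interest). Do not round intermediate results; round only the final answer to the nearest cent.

CHF 70,532.53

Penalty (uncapped): 17 × 3% × CHF 48,092.00 = CHF 24,526.92; cap = 20% × CHF 48,092.00 = CHF 9,618.40 → penalty = CHF 9,618.40
Interest: CHF 48,092.00 × ((1 + 0.014)^17 − 1) = CHF 48,092.00 × 0.2666168… = CHF 12,822.1339…
Total = CHF 48,092.00 + CHF 9,618.4000 + CHF 12,822.1339… = CHF 70,532.53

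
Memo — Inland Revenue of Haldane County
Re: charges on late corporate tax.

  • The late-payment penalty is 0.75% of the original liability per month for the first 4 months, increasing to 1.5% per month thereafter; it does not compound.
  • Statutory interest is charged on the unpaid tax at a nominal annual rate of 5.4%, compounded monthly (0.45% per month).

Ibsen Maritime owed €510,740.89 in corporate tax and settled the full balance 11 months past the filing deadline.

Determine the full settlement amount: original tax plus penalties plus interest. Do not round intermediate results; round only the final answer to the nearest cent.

€605,549.17

Penalty, months 1–4: 4 × 0.75% × €510,740.89 = €15,322.23…
Penalty, months 5–11: 7 × 1.5% × €510,740.89 = €53,627.79…
Interest: €510,740.89 × ((1 + 0.0045)^11 − 1) = €510,740.89 × 0.0506289… = €25,858.2606…
Total = €510,740.89 + €68,950.0202… + €25,858.2606… = €605,549.17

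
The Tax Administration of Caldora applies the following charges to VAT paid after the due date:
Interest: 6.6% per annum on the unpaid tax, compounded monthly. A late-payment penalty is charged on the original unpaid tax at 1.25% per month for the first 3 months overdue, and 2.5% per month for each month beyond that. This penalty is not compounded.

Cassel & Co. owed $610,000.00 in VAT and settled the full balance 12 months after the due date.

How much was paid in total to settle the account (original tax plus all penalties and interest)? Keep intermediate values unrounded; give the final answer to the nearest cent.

$811,625.47

Penalty, months 1–3: 3 × 1.25% × $610,000.00 = $22,875.00
Penalty, months 4–12: 9 × 2.5% × $610,000.00 = $137,250.00
Interest (6.6%/yr ÷ 12 = 0.55%/month): $610,000.00 × ((1 + 0.0055)^12 − 1) = $41,500.4713…
Total = $610,000.00 + $160,125.0000 + $41,500.4713… = $811,625.47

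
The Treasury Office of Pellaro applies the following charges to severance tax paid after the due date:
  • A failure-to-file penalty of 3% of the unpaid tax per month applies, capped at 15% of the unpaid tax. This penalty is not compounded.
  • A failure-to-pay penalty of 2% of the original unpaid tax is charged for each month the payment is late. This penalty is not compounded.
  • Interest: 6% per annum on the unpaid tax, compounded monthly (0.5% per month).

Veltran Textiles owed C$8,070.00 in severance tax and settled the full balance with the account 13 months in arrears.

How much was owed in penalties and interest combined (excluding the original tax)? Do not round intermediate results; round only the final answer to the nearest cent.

C$3,849.28

Failure-to-file: 13 × 3% × C$8,070.00 = C$3,147.30, capped at 15% × C$8,070.00 = C$1,210.50
Failure-to-pay penalty = 2% × C$8,070.00 × 13 mo = C$2,098.20
Interest: C$8,070.00 × ((1 + 0.005)^13 − 1) = C$8,070.00 × 0.0669862… = C$540.5786…
Penalties + interest = C$3,308.7000 + C$540.5786… = C$3,849.28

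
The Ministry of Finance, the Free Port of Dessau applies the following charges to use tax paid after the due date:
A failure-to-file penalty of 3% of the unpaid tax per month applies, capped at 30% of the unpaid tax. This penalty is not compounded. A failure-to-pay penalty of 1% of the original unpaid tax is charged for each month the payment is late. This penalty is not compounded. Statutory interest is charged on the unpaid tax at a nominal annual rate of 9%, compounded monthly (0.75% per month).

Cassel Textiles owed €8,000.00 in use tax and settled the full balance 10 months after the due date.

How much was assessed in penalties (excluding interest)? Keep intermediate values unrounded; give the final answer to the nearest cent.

€3,200.00

Failure-to-file: 10 × 3% × €8,000.00 = €2,400.00, capped at 30% × €8,000.00 = €2,400.00
Failure-to-pay penalty: 10 × 1% × €8,000.00 = €800.00
Total penalty = €2,400.00 + €800.00 = €3,200.00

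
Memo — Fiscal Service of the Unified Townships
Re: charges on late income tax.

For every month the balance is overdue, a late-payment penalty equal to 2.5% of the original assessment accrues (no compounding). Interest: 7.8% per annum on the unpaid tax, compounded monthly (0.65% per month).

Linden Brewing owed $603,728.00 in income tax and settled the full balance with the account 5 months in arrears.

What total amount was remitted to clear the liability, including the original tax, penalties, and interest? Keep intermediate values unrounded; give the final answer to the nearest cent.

$699,071.90

Late-payment penalty: 5 × 2.5% × $603,728.00 = $75,466.00
Interest: $603,728.00 × ((1 + 0.0065)^5 − 1) = $603,728.00 × 0.0329253… = $19,877.8985…
Total = $603,728.00 + $75,466.0000 + $19,877.8985… = $699,071.90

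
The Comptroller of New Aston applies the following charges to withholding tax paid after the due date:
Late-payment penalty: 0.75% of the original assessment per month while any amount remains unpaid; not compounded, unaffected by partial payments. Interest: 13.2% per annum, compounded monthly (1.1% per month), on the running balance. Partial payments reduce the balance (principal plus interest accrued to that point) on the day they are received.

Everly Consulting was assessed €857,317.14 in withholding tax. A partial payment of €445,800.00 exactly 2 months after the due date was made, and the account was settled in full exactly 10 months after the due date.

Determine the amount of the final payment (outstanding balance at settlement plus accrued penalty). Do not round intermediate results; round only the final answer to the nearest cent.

€534,154.04

Balance at month 2: €857,317.1400 × (1 + 0.011)^2 = €876,281.8525…
After €445,800.00 payment: €876,281.8525… − €445,800.00 = €430,481.8525…
Balance at month 10: €430,481.8525… × (1 + 0.011)^8 = €469,855.2595…
Penalty: 10 × 0.75% × €857,317.14 = €64,298.79…
Final settlement = outstanding balance + penalty = €469,855.2595… + €64,298.79… = €534,154.04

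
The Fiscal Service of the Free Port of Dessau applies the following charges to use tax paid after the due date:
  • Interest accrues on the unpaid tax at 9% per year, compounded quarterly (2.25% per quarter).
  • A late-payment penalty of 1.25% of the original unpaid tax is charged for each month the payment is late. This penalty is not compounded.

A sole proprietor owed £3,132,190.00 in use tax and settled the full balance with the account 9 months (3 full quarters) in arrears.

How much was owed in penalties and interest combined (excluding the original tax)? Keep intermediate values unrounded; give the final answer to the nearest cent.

£568,586.89

Late-payment penalty: 9 × 1.25% × £3,132,190.00 = £352,371.38…
Interest: £3,132,190.00 × ((1 + 0.0225)^3 − 1) = £3,132,190.00 × 0.0690301… = £216,215.5162…
Penalties + interest = £352,371.3750 + £216,215.5162… = £568,586.89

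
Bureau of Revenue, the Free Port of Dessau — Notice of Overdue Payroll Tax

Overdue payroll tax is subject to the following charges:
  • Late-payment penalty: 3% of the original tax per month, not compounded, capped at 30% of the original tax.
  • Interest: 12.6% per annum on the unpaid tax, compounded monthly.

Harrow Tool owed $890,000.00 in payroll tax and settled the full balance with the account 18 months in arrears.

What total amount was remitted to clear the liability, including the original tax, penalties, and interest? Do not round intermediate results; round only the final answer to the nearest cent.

Penalty (uncapped): 18 × 3% × $890,000.00 = $480,600.00; cap = 30% × $890,000.00 = $267,000.00 → penalty = $267,000.00
Interest (12.6%/yr ÷ 12 = 1.05%/month): $890,000.00 × ((1 + 0.0105)^18 − 1) = $184,097.5550…
Total = $890,000.00 + $267,000.0000 + $184,097.5550… = $1,341,097.55

$1,341,097.55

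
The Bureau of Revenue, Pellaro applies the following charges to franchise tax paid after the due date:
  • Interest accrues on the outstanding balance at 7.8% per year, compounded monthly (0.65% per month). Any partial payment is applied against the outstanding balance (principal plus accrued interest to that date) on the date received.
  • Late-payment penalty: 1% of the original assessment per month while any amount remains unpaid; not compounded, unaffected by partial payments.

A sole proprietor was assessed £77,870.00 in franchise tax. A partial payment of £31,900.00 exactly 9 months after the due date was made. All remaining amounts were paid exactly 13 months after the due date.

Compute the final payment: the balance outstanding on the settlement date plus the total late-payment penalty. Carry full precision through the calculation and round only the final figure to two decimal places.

£62,098.43

Balance at month 9: £77,870.0000 × (1 + 0.0065)^9 = £82,545.6492…
After £31,900.00 payment: £82,545.6492… − £31,900.00 = £50,645.6492…
Balance at month 13: £50,645.6492… × (1 + 0.0065)^4 = £51,975.3305…
Penalty: 13 × 1% × £77,870.00 = £10,123.10
Final settlement = outstanding balance + penalty = £51,975.3305… + £10,123.10 = £62,098.43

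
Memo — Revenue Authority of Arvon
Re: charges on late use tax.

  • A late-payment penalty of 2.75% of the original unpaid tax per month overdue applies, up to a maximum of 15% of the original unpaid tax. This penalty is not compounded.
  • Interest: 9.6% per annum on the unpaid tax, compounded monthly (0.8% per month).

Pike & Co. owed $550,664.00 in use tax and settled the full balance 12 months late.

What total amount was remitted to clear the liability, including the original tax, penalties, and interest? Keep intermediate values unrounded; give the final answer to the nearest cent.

Penalty (uncapped): 12 × 2.75% × $550,664.00 = $181,719.12; cap = 15% × $550,664.00 = $82,599.60 → penalty = $82,599.60
Interest: $550,664.00 × ((1 + 0.008)^12 − 1) = $550,664.00 × 0.1003387… = $55,252.9064…
Total = $550,664.00 + $82,599.6000 + $55,252.9064… = $688,516.51

$688,516.51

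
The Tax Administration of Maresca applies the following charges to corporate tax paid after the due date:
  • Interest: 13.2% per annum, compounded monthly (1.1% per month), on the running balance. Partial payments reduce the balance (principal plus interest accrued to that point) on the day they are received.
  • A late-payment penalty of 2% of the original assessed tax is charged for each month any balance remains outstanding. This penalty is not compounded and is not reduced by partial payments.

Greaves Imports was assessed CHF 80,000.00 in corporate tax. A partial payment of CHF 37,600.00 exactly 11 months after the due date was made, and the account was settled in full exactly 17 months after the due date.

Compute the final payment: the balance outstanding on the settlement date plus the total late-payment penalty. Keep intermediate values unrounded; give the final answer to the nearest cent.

Balance at month 11: CHF 80,000.0000 × (1 + 0.011)^11 = CHF 90,230.3617…
After CHF 37,600.00 payment: CHF 90,230.3617… − CHF 37,600.00 = CHF 52,630.3617…
Balance at month 17: CHF 52,630.3617… × (1 + 0.011)^6 = CHF 56,200.9024…
Penalty: 17 × 2% × CHF 80,000.00 = CHF 27,200.00
Final settlement = outstanding balance + penalty = CHF 56,200.9024… + CHF 27,200.00 = CHF 83,400.90

CHF 83,400.90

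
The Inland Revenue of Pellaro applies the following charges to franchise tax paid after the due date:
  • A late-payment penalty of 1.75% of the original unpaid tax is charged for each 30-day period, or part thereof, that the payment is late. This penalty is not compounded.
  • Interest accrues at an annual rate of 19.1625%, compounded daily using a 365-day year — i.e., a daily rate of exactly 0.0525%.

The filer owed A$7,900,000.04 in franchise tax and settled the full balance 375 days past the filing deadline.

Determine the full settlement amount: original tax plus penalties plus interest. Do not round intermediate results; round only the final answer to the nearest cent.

A$11,415,728.61

Penalty periods: ⌈375/30⌉ = 13; penalty = 13 × 1.75% × A$7,900,000.04 = A$1,797,250.01…
Interest: A$7,900,000.04 × ((1 + 0.000525)^375 − 1) = A$7,900,000.04 × 0.21752893… = A$1,718,478.5643…
Total = A$7,900,000.04 + A$1,797,250.0091 + A$1,718,478.5643… = A$11,415,728.61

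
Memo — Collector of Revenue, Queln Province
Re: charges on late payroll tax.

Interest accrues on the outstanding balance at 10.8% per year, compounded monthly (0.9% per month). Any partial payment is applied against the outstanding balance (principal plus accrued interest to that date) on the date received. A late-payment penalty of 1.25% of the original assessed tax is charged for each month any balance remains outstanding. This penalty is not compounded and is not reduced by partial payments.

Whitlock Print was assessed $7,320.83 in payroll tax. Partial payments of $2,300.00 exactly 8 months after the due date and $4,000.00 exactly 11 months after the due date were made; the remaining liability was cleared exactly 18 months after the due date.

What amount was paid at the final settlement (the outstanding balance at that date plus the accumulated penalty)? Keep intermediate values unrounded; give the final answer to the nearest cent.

Balance at month 8: $7,320.8300 × (1 + 0.009)^8 = $7,864.8357…
After $2,300.00 payment: $7,864.8357… − $2,300.00 = $5,564.8357…
Balance at month 11: $5,564.8357… × (1 + 0.009)^3 = $5,716.4425…
After $4,000.00 payment: $5,716.4425… − $4,000.00 = $1,716.4425…
Balance at month 18: $1,716.4425… × (1 + 0.009)^7 = $1,827.5423…
Penalty: 18 × 1.25% × $7,320.83 = $1,647.19…
Final settlement = outstanding balance + penalty = $1,827.5423… + $1,647.19… = $3,474.73

$3,474.73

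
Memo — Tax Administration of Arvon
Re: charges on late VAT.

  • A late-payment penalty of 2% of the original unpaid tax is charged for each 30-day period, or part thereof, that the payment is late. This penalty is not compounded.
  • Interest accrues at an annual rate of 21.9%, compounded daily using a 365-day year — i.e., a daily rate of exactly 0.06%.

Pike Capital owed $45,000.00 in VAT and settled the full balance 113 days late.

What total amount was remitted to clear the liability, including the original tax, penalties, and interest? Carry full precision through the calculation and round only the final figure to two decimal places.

$51,755.83

Penalty periods: ⌈113/30⌉ = 4; penalty = 4 × 2% × $45,000.00 = $3,600.00
Interest: $45,000.00 × ((1 + 0.0006)^113 − 1) = $45,000.00 × 0.07012950… = $3,155.8274…
Total = $45,000.00 + $3,600.0000 + $3,155.8274… = $51,755.83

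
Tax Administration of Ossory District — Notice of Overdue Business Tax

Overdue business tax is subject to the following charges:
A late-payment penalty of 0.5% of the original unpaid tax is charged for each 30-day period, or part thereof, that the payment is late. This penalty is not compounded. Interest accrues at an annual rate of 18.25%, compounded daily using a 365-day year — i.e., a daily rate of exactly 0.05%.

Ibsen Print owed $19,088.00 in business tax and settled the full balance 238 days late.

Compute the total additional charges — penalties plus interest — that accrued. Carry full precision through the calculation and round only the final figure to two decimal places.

$3,175.03

Penalty periods: ⌈238/30⌉ = 8; penalty = 8 × 0.5% × $19,088.00 = $763.52
Interest: $19,088.00 × ((1 + 0.0005)^238 − 1) = $19,088.00 × 0.12633642… = $2,411.5096…
Penalties + interest = $763.5200 + $2,411.5096… = $3,175.03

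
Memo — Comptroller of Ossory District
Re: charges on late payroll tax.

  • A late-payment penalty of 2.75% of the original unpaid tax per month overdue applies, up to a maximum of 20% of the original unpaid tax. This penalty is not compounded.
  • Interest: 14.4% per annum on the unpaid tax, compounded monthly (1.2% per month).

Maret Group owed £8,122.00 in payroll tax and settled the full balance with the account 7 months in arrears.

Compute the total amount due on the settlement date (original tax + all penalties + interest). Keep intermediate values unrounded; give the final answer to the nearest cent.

£10,392.79

Penalty: 7 × 2.75% × £8,122.00 = £1,563.49… (below the 20% cap of £1,624.40)
Interest: £8,122.00 × ((1 + 0.012)^7 − 1) = £8,122.00 × 0.0870852… = £707.3061…
Total = £8,122.00 + £1,563.4850 + £707.3061… = £10,392.79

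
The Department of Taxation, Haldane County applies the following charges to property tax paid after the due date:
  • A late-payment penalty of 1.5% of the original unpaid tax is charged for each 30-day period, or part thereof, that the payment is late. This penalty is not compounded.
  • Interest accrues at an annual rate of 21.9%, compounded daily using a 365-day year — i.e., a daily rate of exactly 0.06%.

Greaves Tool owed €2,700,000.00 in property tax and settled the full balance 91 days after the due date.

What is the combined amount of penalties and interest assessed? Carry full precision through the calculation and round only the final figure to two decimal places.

€313,472.14

Penalty periods: ⌈91/30⌉ = 4; penalty = 4 × 1.5% × €2,700,000.00 = €162,000.00
Interest: €2,700,000.00 × ((1 + 0.0006)^91 − 1) = €2,700,000.00 × 0.05610079… = €151,472.1351…
Penalties + interest = €162,000.0000 + €151,472.1351… = €313,472.14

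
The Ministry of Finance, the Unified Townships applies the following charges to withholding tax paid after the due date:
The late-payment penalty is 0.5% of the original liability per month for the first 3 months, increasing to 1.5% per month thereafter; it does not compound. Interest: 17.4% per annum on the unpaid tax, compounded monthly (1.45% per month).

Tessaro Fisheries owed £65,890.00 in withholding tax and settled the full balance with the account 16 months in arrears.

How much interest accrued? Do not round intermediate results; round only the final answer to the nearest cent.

Interest: £65,890.00 × ((1 + 0.0145)^16 − 1) = £65,890.00 × 0.2590206… = £17,066.8646…

£17,066.86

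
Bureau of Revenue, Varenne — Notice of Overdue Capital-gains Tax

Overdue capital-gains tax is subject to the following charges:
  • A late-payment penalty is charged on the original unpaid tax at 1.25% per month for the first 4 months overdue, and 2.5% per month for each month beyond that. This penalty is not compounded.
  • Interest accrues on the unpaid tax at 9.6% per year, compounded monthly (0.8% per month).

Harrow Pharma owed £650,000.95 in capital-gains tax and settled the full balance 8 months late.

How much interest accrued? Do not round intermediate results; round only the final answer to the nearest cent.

Interest: £650,000.95 × ((1 + 0.008)^8 − 1) = £650,000.95 × 0.0658210… = £42,783.6869…

£42,783.69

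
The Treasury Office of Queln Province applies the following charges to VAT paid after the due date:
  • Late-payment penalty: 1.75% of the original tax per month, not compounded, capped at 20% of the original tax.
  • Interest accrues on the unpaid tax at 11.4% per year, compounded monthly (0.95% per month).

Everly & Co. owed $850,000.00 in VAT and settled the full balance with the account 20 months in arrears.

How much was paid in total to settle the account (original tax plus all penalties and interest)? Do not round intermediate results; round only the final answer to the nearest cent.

Penalty (uncapped): 20 × 1.75% × $850,000.00 = $297,500.00; cap = 20% × $850,000.00 = $170,000.00 → penalty = $170,000.00
Interest: $850,000.00 × ((1 + 0.0095)^20 − 1) = $850,000.00 × 0.2081656… = $176,940.7592…
Total = $850,000.00 + $170,000.0000 + $176,940.7592… = $1,196,940.76

$1,196,940.76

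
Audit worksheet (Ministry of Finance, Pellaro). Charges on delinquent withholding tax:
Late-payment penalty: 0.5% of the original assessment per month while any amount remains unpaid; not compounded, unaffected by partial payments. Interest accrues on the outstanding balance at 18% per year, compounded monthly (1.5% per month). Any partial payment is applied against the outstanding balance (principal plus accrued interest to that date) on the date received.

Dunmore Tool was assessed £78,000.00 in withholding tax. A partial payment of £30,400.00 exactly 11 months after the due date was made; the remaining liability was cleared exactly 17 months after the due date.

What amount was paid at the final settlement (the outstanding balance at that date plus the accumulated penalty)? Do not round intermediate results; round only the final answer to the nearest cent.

£73,854.91

Balance at month 11: £78,000.0000 × (1 + 0.015)^11 = £91,880.0171…
After £30,400.00 payment: £91,880.0171… − £30,400.00 = £61,480.0171…
Balance at month 17: £61,480.0171… × (1 + 0.015)^6 = £67,224.9106…
Penalty: 17 × 0.5% × £78,000.00 = £6,630.00
Final settlement = outstanding balance + penalty = £67,224.9106… + £6,630.00 = £73,854.91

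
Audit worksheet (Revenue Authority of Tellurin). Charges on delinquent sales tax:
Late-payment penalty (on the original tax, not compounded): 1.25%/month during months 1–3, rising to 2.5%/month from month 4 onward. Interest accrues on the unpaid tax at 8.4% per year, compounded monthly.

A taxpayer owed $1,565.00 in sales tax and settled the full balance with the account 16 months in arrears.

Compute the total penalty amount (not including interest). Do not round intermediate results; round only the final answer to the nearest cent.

$567.31

Penalty, months 1–3: 3 × 1.25% × $1,565.00 = $58.69…
Penalty, months 4–16: 13 × 2.5% × $1,565.00 = $508.63…
Total penalty = $58.69… + $508.63… = $567.31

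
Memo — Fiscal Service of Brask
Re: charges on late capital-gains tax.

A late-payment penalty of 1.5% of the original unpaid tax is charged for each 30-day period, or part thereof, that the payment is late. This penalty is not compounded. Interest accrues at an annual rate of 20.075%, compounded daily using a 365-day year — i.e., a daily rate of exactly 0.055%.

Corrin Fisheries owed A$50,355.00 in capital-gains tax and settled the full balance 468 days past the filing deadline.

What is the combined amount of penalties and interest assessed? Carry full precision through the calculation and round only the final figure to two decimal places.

Penalty periods: ⌈468/30⌉ = 16; penalty = 16 × 1.5% × A$50,355.00 = A$12,085.20
Interest: A$50,355.00 × ((1 + 0.00055)^468 − 1) = A$50,355.00 × 0.29347092… = A$14,777.7282…
Penalties + interest = A$12,085.2000 + A$14,777.7282… = A$26,862.93

A$26,862.93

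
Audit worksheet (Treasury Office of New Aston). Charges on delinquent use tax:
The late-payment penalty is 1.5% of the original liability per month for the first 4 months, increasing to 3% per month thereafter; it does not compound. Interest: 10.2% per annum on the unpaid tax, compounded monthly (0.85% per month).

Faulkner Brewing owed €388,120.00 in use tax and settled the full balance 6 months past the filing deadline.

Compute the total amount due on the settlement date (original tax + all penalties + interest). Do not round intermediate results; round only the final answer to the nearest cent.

€454,913.94

Penalty, months 1–4: 4 × 1.5% × €388,120.00 = €23,287.20
Penalty, months 5–6: 2 × 3% × €388,120.00 = €23,287.20
Interest: €388,120.00 × ((1 + 0.0085)^6 − 1) = €388,120.00 × 0.0520961… = €20,219.5426…
Total = €388,120.00 + €46,574.4000 + €20,219.5426… = €454,913.94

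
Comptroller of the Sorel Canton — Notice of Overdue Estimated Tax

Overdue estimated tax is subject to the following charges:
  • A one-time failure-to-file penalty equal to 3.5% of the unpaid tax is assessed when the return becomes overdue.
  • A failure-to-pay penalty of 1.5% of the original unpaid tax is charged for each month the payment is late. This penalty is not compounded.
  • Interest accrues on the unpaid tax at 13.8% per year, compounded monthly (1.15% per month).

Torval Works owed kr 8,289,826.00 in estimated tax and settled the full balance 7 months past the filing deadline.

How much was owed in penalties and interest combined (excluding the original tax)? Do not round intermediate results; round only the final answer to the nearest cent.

Failure-to-file penalty: 3.5% × kr 8,289,826.00 = kr 290,143.91
Failure-to-pay penalty: 7 × 1.5% × kr 8,289,826.00 = kr 870,431.73
Interest: kr 8,289,826.00 × ((1 + 0.0115)^7 − 1) = kr 8,289,826.00 × 0.0833311… = kr 690,800.2947…
Penalties + interest = kr 1,160,575.6400 + kr 690,800.2947… = kr 1,851,375.93

kr 1,851,375.93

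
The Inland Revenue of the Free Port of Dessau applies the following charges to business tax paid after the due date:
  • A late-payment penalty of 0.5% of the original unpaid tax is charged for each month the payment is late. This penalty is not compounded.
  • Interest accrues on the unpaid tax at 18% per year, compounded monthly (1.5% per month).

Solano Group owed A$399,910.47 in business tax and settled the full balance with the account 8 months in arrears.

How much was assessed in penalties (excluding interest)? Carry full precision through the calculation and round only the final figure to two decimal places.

Late-payment penalty = 0.5% × A$399,910.47 × 8 mo = A$15,996.42…

A$15,996.42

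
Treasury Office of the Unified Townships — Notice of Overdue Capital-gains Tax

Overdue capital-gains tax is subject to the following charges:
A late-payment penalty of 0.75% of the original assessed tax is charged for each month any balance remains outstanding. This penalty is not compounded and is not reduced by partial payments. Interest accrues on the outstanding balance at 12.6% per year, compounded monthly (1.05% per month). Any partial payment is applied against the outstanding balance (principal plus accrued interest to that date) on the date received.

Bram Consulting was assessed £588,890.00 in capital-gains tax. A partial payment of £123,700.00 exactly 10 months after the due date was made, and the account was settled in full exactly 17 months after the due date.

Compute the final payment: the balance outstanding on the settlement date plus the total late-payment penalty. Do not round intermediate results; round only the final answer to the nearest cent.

Balance at month 10: £588,890.0000 × (1 + 0.0105)^10 = £653,728.4085…
After £123,700.00 payment: £653,728.4085… − £123,700.00 = £530,028.4085…
Balance at month 17: £530,028.4085… × (1 + 0.0105)^7 = £570,234.3468…
Penalty: 17 × 0.75% × £588,890.00 = £75,083.48…
Final settlement = outstanding balance + penalty = £570,234.3468… + £75,083.48… = £645,317.82

£645,317.82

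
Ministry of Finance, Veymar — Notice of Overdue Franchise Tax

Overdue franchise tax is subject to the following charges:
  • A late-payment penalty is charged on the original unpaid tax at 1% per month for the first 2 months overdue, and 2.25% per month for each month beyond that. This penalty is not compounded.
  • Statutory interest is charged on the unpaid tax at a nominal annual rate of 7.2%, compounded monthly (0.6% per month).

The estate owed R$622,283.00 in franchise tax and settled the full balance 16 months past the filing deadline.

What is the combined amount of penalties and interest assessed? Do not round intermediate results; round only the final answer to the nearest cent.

R$270,969.00

Penalty, months 1–2: 2 × 1% × R$622,283.00 = R$12,445.66
Penalty, months 3–16: 14 × 2.25% × R$622,283.00 = R$196,019.15…
Interest: R$622,283.00 × ((1 + 0.006)^16 − 1) = R$622,283.00 × 0.1004434… = R$62,504.1911…
Penalties + interest = R$208,464.8050 + R$62,504.1911… = R$270,969.00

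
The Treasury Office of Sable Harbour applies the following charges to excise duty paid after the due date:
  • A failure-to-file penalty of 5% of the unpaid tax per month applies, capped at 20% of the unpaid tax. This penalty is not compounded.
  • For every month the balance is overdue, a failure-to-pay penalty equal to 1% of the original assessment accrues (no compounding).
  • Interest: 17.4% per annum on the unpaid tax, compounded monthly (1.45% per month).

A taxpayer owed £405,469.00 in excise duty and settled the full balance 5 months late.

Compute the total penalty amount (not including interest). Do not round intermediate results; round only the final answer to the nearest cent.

£101,367.25

Failure-to-file: 5 × 5% × £405,469.00 = £101,367.25, capped at 20% × £405,469.00 = £81,093.80
Failure-to-pay penalty: 5 × 1% × £405,469.00 = £20,273.45
Total penalty = £81,093.80 + £20,273.45 = £101,367.25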